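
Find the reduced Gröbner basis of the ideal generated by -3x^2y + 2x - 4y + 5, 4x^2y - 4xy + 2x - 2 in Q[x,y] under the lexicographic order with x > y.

This is the nonlinear analogue of row-reducing a linear system.

f_1 = -3x^2y + 2x - 4y + 5, LT = x^2y.
f_2 = 4x^2y - 4xy + 2x - 2, LT = x^2y.

S(f_1,f_2): lcm = x^2y. S = xy - 7/6x + 4/3y - 7/6.
  leading term xy: no divisor's leading term divides it; move xy to the remainder.
  leading term x: no divisor's leading term divides it; move -7/6x to the remainder.
  leading term y: no divisor's leading term divides it; move 4/3y to the remainder.
  leading term 1: no divisor's leading term divides it; move -7/6 to the remainder.
  remainder xy - 7/6x + 4/3y - 7/6 ≠ 0; add g_3 = xy - 7/6x + 4/3y - 7/6 to the basis.

S(f_1,g_3): lcm = x^2y. S = 7/6x^2 - 4/3xy + 1/2x + 4/3y - 5/3.
  leading term x^2: no divisor's leading term divides it; move 7/6x^2 to the remainder.
  leading term xy: subtract (-4/3)·g_3 from -4/3xy + 1/2x + 4/3y - 5/3 → -19/18x + 28/9y - 29/9
  leading term x: no divisor's leading term divides it; move -19/18x to the remainder.
  leading term y: no divisor's leading term divides it; move 28/9y to the remainder.
  leading term 1: no divisor's leading term divides it; move -29/9 to the remainder.
  remainder 7/6x^2 - 19/18x + 28/9y - 29/9 ≠ 0; add g_4 = 7/6x^2 - 19/18x + 28/9y - 29/9 to the basis.

S(f_1,g_4): lcm = x^2y. S = 19/21xy - 2/3x - 8/3y^2 + 86/21y - 5/3.
  leading term xy: subtract (19/21)·g_3 from 19/21xy - 2/3x - 8/3y^2 + 86/21y - 5/3 → 7/18x - 8/3y^2 + 26/9y - 11/18
  leading term x: no divisor's leading term divides it; move 7/18x to the remainder.
  leading term y^2: no divisor's leading term divides it; move -8/3y^2 to the remainder.
  leading term y: no divisor's leading term divides it; move 26/9y to the remainder.
  leading term 1: no divisor's leading term divides it; move -11/18 to the remainder.
  remainder 7/18x - 8/3y^2 + 26/9y - 11/18 ≠ 0; add g_5 = 7/18x - 8/3y^2 + 26/9y - 11/18 to the basis.

S(f_1,g_5): lcm = x^2y. S = 48/7xy^3 - 52/7xy^2 + 11/7xy - 2/3x + 4/3y - 5/3.
  leading term xy^3: subtract (48/7y^2)·g_3 from 48/7xy^3 - 52/7xy^2 + 11/7xy - 2/3x + 4/3y - 5/3 → 4/7xy^2 + 11/7xy - 2/3x - 64/7y^3 + 8y^2 + 4/3y - 5/3
  leading term xy^2: subtract (4/7y)·g_3 from 4/7xy^2 + 11/7xy - 2/3x - 64/7y^3 + 8y^2 + 4/3y - 5/3 → 47/21xy - 2/3x - 64/7y^3 + 152/21y^2 + 2y - 5/3
  leading term xy: subtract (47/21)·g_3 from 47/21xy - 2/3x - 64/7y^3 + 152/21y^2 + 2y - 5/3 → 35/18x - 64/7y^3 + 152/21y^2 - 62/63y + 17/18
  leading term x: subtract (5)·g_5 from 35/18x - 64/7y^3 + 152/21y^2 - 62/63y + 17/18 → -64/7y^3 + 144/7y^2 - 108/7y + 4
  leading term y^3: no divisor's leading term divides it; move -64/7y^3 to the remainder.
  leading term y^2: no divisor's leading term divides it; move 144/7y^2 to the remainder.
  leading term y: no divisor's leading term divides it; move -108/7y to the remainder.
  leading term 1: no divisor's leading term divides it; move 4 to the remainder.
  remainder -64/7y^3 + 144/7y^2 - 108/7y + 4 ≠ 0; add g_6 = -64/7y^3 + 144/7y^2 - 108/7y + 4 to the basis.

The other S-polynomials (S(f_2,g_3), S(f_2,g_4), S(g_3,g_4), S(f_2,g_5), S(g_3,g_5), S(g_4,g_5), S(f_1,g_6), S(f_2,g_6), S(g_3,g_6), S(g_4,g_6), S(g_5,g_6)) all reduce to 0 modulo the current basis, so we have a Gröbner basis.
Inter-reduce: drop elements whose leading term is divisible by another's, tail-reduce, and make monic.

G = {x - 48/7y^2 + 52/7y - 11/7, y^3 - 9/4y^2 + 27/16y - 7/16}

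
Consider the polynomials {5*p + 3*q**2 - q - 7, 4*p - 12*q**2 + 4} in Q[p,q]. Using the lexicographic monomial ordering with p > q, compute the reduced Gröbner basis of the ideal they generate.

G = {p - 1/6*q - 1, q**2 - 1/18*q - 2/3}

f_1 = 5*p + 3*q**2 - q - 7, LT = p.
f_2 = 4*p - 12*q**2 + 4, LT = p.

S(f_1,f_2): lcm = p. S = 18/5*q**2 - 1/5*q - 12/5.
  leading term q**2: no divisor's leading term divides it; move 18/5*q**2 to the remainder.
  leading term q: no divisor's leading term divides it; move -1/5*q to the remainder.
  leading term 1: no divisor's leading term divides it; move -12/5 to the remainder.
  remainder 18/5*q**2 - 1/5*q - 12/5 ≠ 0; add g_3 = 18/5*q**2 - 1/5*q - 12/5 to the basis.

S(f_1,g_3): leading monomials are coprime, so the S-polynomial reduces to 0 (Buchberger's first criterion).
S(f_2,g_3): leading monomials are coprime, so the S-polynomial reduces to 0 (Buchberger's first criterion).
Every S-polynomial of the final basis reduces to 0, so we have a Gröbner basis.
Inter-reduce: drop elements whose leading term is divisible by another's, tail-reduce, and make monic.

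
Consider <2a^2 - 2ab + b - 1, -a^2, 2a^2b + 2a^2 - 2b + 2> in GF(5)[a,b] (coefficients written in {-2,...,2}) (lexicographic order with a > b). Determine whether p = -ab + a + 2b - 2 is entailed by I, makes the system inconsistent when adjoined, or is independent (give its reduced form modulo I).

-ab + a + 2b - 2 lies in I (it reduces to 0).

First compute the reduced Gröbner basis of I by Buchberger's algorithm.
f_1 = 2a^2 - 2ab + b - 1, LT = a^2.
f_2 = -a^2, LT = a^2.
f_3 = 2a^2b + 2a^2 - 2b + 2, LT = a^2b.

S(f_1,f_2): lcm = a^2. S = -ab - 2b + 2.
  leading term ab: no divisor's leading term divides it; move -ab to the remainder.
  leading term b: no divisor's leading term divides it; move -2b to the remainder.
  leading term 1: no divisor's leading term divides it; move 2 to the remainder.
  remainder -ab - 2b + 2 ≠ 0; add h_4 = -ab - 2b + 2 to the basis.

S(f_1,f_3): lcm = a^2b. S = -a^2 - ab^2 - 2b^2 - 2b - 1.
  leading term a^2: subtract (2)·f_1 from -a^2 - ab^2 - 2b^2 - 2b - 1 → -ab^2 - ab - 2b^2 + b + 1
  leading term ab^2: subtract (b)·h_4 from -ab^2 - ab - 2b^2 + b + 1 → -ab - b + 1
  leading term ab: subtract (1)·h_4 from -ab - b + 1 → b - 1
  leading term b: no divisor's leading term divides it; move b to the remainder.
  leading term 1: no divisor's leading term divides it; move -1 to the remainder.
  remainder b - 1 ≠ 0; add h_5 = b - 1 to the basis.

S(f_2,f_3): lcm = a^2b. S = -a^2 + b - 1.
  leading term a^2: subtract (2)·f_1 from -a^2 + b - 1 → -ab - b + 1
  leading term ab: subtract (1)·h_4 from -ab - b + 1 → b - 1
  leading term b: subtract (1)·h_5 from b - 1 → 0
  remainder 0.

S(f_1,h_4): lcm = a^2b. S = -ab^2 - 2ab + 2a - 2b^2 + 2b.
  leading term ab^2: subtract (b)·h_4 from -ab^2 - 2ab + 2a - 2b^2 + 2b → -2ab + 2a
  leading term ab: subtract (2)·h_4 from -2ab + 2a → 2a - b + 1
  leading term a: no divisor's leading term divides it; move 2a to the remainder.
  leading term b: subtract (-1)·h_5 from -b + 1 → 0
  remainder 2a ≠ 0; add h_6 = 2a to the basis.

S(f_2,h_4): lcm = a^2b. S = -2ab + 2a.
  leading term ab: subtract (2)·h_4 from -2ab + 2a → 2a - b + 1
  leading term a: subtract (1)·h_6 from 2a - b + 1 → -b + 1
  leading term b: subtract (-1)·h_5 from -b + 1 → 0
  remainder 0.

S(f_3,h_4): lcm = a^2b. S = a^2 - 2ab + 2a - b + 1.
  leading term a^2: subtract (-2)·f_1 from a^2 - 2ab + 2a - b + 1 → -ab + 2a + b - 1
  leading term ab: subtract (1)·h_4 from -ab + 2a + b - 1 → 2a - 2b + 2
  leading term a: subtract (1)·h_6 from 2a - 2b + 2 → -2b + 2
  leading term b: subtract (-2)·h_5 from -2b + 2 → 0
  remainder 0.

S(f_1,h_5): leading monomials are coprime, so the S-polynomial reduces to 0 (Buchberger's first criterion).
S(f_2,h_5): leading monomials are coprime, so the S-polynomial reduces to 0 (Buchberger's first criterion).
S(f_3,h_5): lcm = a^2b. S = 2a^2 - b + 1.
  leading term a^2: subtract (1)·f_1 from 2a^2 - b + 1 → 2ab - 2b + 2
  leading term ab: subtract (-2)·h_4 from 2ab - 2b + 2 → -b + 1
  leading term b: subtract (-1)·h_5 from -b + 1 → 0
  remainder 0.

S(h_4,h_5): lcm = ab. S = a + 2b - 2.
  leading term a: subtract (-2)·h_6 from a + 2b - 2 → 2b - 2
  leading term b: subtract (2)·h_5 from 2b - 2 → 0
  remainder 0.

S(f_1,h_6): lcm = a^2. S = -ab - 2b + 2.
  leading term ab: subtract (1)·h_4 from -ab - 2b + 2 → 0
  remainder 0.

S(f_2,h_6): lcm = a^2. S = 0.
  remainder 0.

S(f_3,h_6): lcm = a^2b. S = a^2 - b + 1.
  leading term a^2: subtract (-2)·f_1 from a^2 - b + 1 → ab + b - 1
  leading term ab: subtract (-1)·h_4 from ab + b - 1 → -b + 1
  leading term b: subtract (-1)·h_5 from -b + 1 → 0
  remainder 0.

S(h_4,h_6): lcm = ab. S = 2b - 2.
  leading term b: subtract (2)·h_5 from 2b - 2 → 0
  remainder 0.

S(h_5,h_6): leading monomials are coprime, so the S-polynomial reduces to 0 (Buchberger's first criterion).
Every S-polynomial of the final basis reduces to 0, so we have a Gröbner basis.
Inter-reduce: drop elements whose leading term is divisible by another's, tail-reduce, and make monic.
Reduced Gröbner basis: {a, b - 1}.
Label its elements g_1 = a, g_2 = b - 1.

Reduce p = -ab + a + 2b - 2 modulo G:
  leading term ab: subtract (-b)·g_1 from -ab + a + 2b - 2 → a + 2b - 2
  leading term a: subtract (1)·g_1 from a + 2b - 2 → 2b - 2
  leading term b: subtract (2)·g_2 from 2b - 2 → 0
  normal form = 0.
Since the normal form is 0, p ∈ I.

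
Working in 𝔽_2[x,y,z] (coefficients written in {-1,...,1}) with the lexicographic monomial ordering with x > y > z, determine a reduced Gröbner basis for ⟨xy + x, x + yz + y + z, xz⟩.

f_1 = xy + x, LT = xy.
f_2 = x + yz + y + z, LT = x.
f_3 = xz, LT = xz.

S(f_1,f_2): lcm = xy. S = x + y²z + y² + yz.
  leading term x: subtract (1)·f_2 from x + y²z + y² + yz → y²z + y² + y + z
  leading term y²z: no divisor's leading term divides it; move y²z to the remainder.
  leading term y²: no divisor's leading term divides it; move y² to the remainder.
  leading term y: no divisor's leading term divides it; move y to the remainder.
  leading term z: no divisor's leading term divides it; move z to the remainder.
  remainder y²z + y² + y + z ≠ 0; add g_4 = y²z + y² + y + z to the basis.

S(f_1,f_3): lcm = xyz. S = xz.
  leading term xz: subtract (z)·f_2 from xz → yz² + yz + z²
  leading term yz²: no divisor's leading term divides it; move yz² to the remainder.
  leading term yz: no divisor's leading term divides it; move yz to the remainder.
  leading term z²: no divisor's leading term divides it; move z² to the remainder.
  remainder yz² + yz + z² ≠ 0; add g_5 = yz² + yz + z² to the basis.

The other S-polynomials (S(f_2,f_3), S(f_1,g_4), S(f_2,g_4), S(f_3,g_4), S(f_1,g_5), S(f_2,g_5), S(f_3,g_5), S(g_4,g_5)) all reduce to 0 modulo the current basis, so we have a Gröbner basis.
Inter-reduce: drop elements whose leading term is divisible by another's, tail-reduce, and make monic.

G = {x + yz + y + z, y²z + y² + y + z, yz² + yz + z²}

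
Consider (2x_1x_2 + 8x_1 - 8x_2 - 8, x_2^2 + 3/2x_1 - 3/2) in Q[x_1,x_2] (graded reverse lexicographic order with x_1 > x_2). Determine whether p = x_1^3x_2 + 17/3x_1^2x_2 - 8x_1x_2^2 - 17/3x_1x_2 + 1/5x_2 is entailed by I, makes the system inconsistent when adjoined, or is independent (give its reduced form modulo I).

First compute the reduced Gröbner basis of I by Buchberger's algorithm.
f_1 = 2x_1x_2 + 8x_1 - 8x_2 - 8, LT = x_1x_2.
f_2 = x_2^2 + 3/2x_1 - 3/2, LT = x_2^2.

S(f_1,f_2): lcm = x_1x_2^2. S = -3/2x_1^2 + 4x_1x_2 - 4x_2^2 + 3/2x_1 - 4x_2.
  leading term x_1^2: no divisor's leading term divides it; move -3/2x_1^2 to the remainder.
  leading term x_1x_2: subtract (2)·f_1 from 4x_1x_2 - 4x_2^2 + 3/2x_1 - 4x_2 → -4x_2^2 - 29/2x_1 + 12x_2 + 16
  leading term x_2^2: subtract (-4)·f_2 from -4x_2^2 - 29/2x_1 + 12x_2 + 16 → -17/2x_1 + 12x_2 + 10
  leading term x_1: no divisor's leading term divides it; move -17/2x_1 to the remainder.
  leading term x_2: no divisor's leading term divides it; move 12x_2 to the remainder.
  leading term 1: no divisor's leading term divides it; move 10 to the remainder.
  remainder -3/2x_1^2 - 17/2x_1 + 12x_2 + 10 ≠ 0; add h_3 = -3/2x_1^2 - 17/2x_1 + 12x_2 + 10 to the basis.

S(f_1,h_3): lcm = x_1^2x_2. S = 4x_1^2 - 29/3x_1x_2 + 8x_2^2 - 4x_1 + 20/3x_2.
  leading term x_1^2: subtract (-8/3)·h_3 from 4x_1^2 - 29/3x_1x_2 + 8x_2^2 - 4x_1 + 20/3x_2 → -29/3x_1x_2 + 8x_2^2 - 80/3x_1 + 116/3x_2 + 80/3
  leading term x_1x_2: subtract (-29/6)·f_1 from -29/3x_1x_2 + 8x_2^2 - 80/3x_1 + 116/3x_2 + 80/3 → 8x_2^2 + 12x_1 - 12
  leading term x_2^2: subtract (8)·f_2 from 8x_2^2 + 12x_1 - 12 → 0
  remainder 0.

S(f_2,h_3): leading monomials are coprime, so the S-polynomial reduces to 0 (Buchberger's first criterion).
Every S-polynomial of the final basis reduces to 0, so we have a Gröbner basis.
Inter-reduce: drop elements whose leading term is divisible by another's, tail-reduce, and make monic.
Reduced Gröbner basis: {x_1^2 + 17/3x_1 - 8x_2 - 20/3, x_1x_2 + 4x_1 - 4x_2 - 4, x_2^2 + 3/2x_1 - 3/2}.
Label its elements g_1 = x_1^2 + 17/3x_1 - 8x_2 - 20/3, g_2 = x_1x_2 + 4x_1 - 4x_2 - 4, g_3 = x_2^2 + 3/2x_1 - 3/2.

Reduce p = x_1^3x_2 + 17/3x_1^2x_2 - 8x_1x_2^2 - 17/3x_1x_2 + 1/5x_2 modulo G:
  leading term x_1^3x_2: subtract (x_1x_2)·g_1 from x_1^3x_2 + 17/3x_1^2x_2 - 8x_1x_2^2 - 17/3x_1x_2 + 1/5x_2 → x_1x_2 + 1/5x_2
  leading term x_1x_2: subtract (1)·g_2 from x_1x_2 + 1/5x_2 → -4x_1 + 21/5x_2 + 4
  leading term x_1: no divisor's leading term divides it; move -4x_1 to the remainder.
  leading term x_2: no divisor's leading term divides it; move 21/5x_2 to the remainder.
  leading term 1: no divisor's leading term divides it; move 4 to the remainder.
  normal form = -4x_1 + 21/5x_2 + 4.
The normal form is nonzero, so p ∉ I. Since p minus its normal form lies in I, I + (p) = I + (r) where r = -4x_1 + 21/5x_2 + 4; decide whether this ideal is the whole ring.
Run Buchberger on G together with r (pairs among the g_i already reduce to 0 since G is a Gröbner basis):
g_1 = x_1^2 + 17/3x_1 - 8x_2 - 20/3, LT = x_1^2.
g_2 = x_1x_2 + 4x_1 - 4x_2 - 4, LT = x_1x_2.
g_3 = x_2^2 + 3/2x_1 - 3/2, LT = x_2^2.
r = -4x_1 + 21/5x_2 + 4, LT = x_1.

S(g_1,g_2): lcm = x_1^2x_2. S = -4x_1^2 + 29/3x_1x_2 - 8x_2^2 + 4x_1 - 20/3x_2.
  leading term x_1^2: subtract (-4)·g_1 from -4x_1^2 + 29/3x_1x_2 - 8x_2^2 + 4x_1 - 20/3x_2 → 29/3x_1x_2 - 8x_2^2 + 80/3x_1 - 116/3x_2 - 80/3
  leading term x_1x_2: subtract (29/3)·g_2 from 29/3x_1x_2 - 8x_2^2 + 80/3x_1 - 116/3x_2 - 80/3 → -8x_2^2 - 12x_1 + 12
  leading term x_2^2: subtract (-8)·g_3 from -8x_2^2 - 12x_1 + 12 → 0
  remainder 0.

S(g_1,g_3): leading monomials are coprime, so the S-polynomial reduces to 0 (Buchberger's first criterion).
S(g_1,r): lcm = x_1^2. S = 21/20x_1x_2 + 20/3x_1 - 8x_2 - 20/3.
  leading term x_1x_2: subtract (21/20)·g_2 from 21/20x_1x_2 + 20/3x_1 - 8x_2 - 20/3 → 37/15x_1 - 19/5x_2 - 37/15
  leading term x_1: subtract (-37/60)·r from 37/15x_1 - 19/5x_2 - 37/15 → -121/100x_2
  leading term x_2: no divisor's leading term divides it; move -121/100x_2 to the remainder.
  remainder -121/100x_2 ≠ 0; add m_5 = -121/100x_2 to the basis.

S(g_2,g_3): lcm = x_1x_2^2. S = -3/2x_1^2 + 4x_1x_2 - 4x_2^2 + 3/2x_1 - 4x_2.
  leading term x_1^2: subtract (-3/2)·g_1 from -3/2x_1^2 + 4x_1x_2 - 4x_2^2 + 3/2x_1 - 4x_2 → 4x_1x_2 - 4x_2^2 + 10x_1 - 16x_2 - 10
  leading term x_1x_2: subtract (4)·g_2 from 4x_1x_2 - 4x_2^2 + 10x_1 - 16x_2 - 10 → -4x_2^2 - 6x_1 + 6
  leading term x_2^2: subtract (-4)·g_3 from -4x_2^2 - 6x_1 + 6 → 0
  remainder 0.

S(g_2,r): lcm = x_1x_2. S = 21/20x_2^2 + 4x_1 - 3x_2 - 4.
  leading term x_2^2: subtract (21/20)·g_3 from 21/20x_2^2 + 4x_1 - 3x_2 - 4 → 97/40x_1 - 3x_2 - 97/40
  leading term x_1: subtract (-97/160)·r from 97/40x_1 - 3x_2 - 97/40 → -363/800x_2
  leading term x_2: subtract (3/8)·m_5 from -363/800x_2 → 0
  remainder 0.

S(g_3,r): leading monomials are coprime, so the S-polynomial reduces to 0 (Buchberger's first criterion).
S(g_1,m_5): leading monomials are coprime, so the S-polynomial reduces to 0 (Buchberger's first criterion).
S(g_2,m_5): lcm = x_1x_2. S = 4x_1 - 4x_2 - 4.
  leading term x_1: subtract (-1)·r from 4x_1 - 4x_2 - 4 → 1/5x_2
  leading term x_2: subtract (-20/121)·m_5 from 1/5x_2 → 0
  remainder 0.

S(g_3,m_5): lcm = x_2^2. S = 3/2x_1 - 3/2.
  leading term x_1: subtract (-3/8)·r from 3/2x_1 - 3/2 → 63/40x_2
  leading term x_2: subtract (-315/242)·m_5 from 63/40x_2 → 0
  remainder 0.

S(r,m_5): leading monomials are coprime, so the S-polynomial reduces to 0 (Buchberger's first criterion).
Every S-polynomial of the final basis reduces to 0, so we have a Gröbner basis.
Inter-reduce: drop elements whose leading term is divisible by another's, tail-reduce, and make monic.
Reduced Gröbner basis: {x_1 - 1, x_2}.
The reduced Gröbner basis of I + (p) is {x_1 - 1, x_2} ≠ {1}, a proper ideal, so the enlarged system stays consistent: p is independent of I, with normal form -4x_1 + 21/5x_2 + 4.

x_1^3x_2 + 17/3x_1^2x_2 - 8x_1x_2^2 - 17/3x_1x_2 + 1/5x_2 is independent of I; its normal form modulo I is -4x_1 + 21/5x_2 + 4.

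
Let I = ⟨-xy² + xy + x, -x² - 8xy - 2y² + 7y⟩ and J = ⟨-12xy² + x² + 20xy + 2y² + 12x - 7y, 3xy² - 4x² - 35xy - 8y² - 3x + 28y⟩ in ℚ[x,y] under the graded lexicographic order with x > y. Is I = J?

For a fixed monomial order, each ideal has a unique reduced Gröbner basis; comparing bases decides equality.
Buchberger on the first generating set:
f_1 = -xy² + xy + x, LT = xy².
f_2 = -x² - 8xy - 2y² + 7y, LT = x².

S(f_1,f_2): lcm = x²y². S = -8xy³ - 2y⁴ - x²y + 7y³ - x².
  leading term xy³: subtract (8y)·f_1 from -8xy³ - 2y⁴ - x²y + 7y³ - x² → -2y⁴ - x²y - 8xy² + 7y³ - x² - 8xy
  leading term y⁴: no divisor's leading term divides it; move -2y⁴ to the remainder.
  leading term x²y: subtract (y)·f_2 from -x²y - 8xy² + 7y³ - x² - 8xy → 9y³ - x² - 8xy - 7y²
  leading term y³: no divisor's leading term divides it; move 9y³ to the remainder.
  leading term x²: subtract (1)·f_2 from -x² - 8xy - 7y² → -5y² - 7y
  leading term y²: no divisor's leading term divides it; move -5y² to the remainder.
  leading term y: no divisor's leading term divides it; move -7y to the remainder.
  remainder -2y⁴ + 9y³ - 5y² - 7y ≠ 0; add g_3 = -2y⁴ + 9y³ - 5y² - 7y to the basis.

S(f_1,g_3): lcm = xy⁴. S = 7/2xy³ - 7/2xy² - 7/2xy.
  leading term xy³: subtract (-7/2y)·f_1 from 7/2xy³ - 7/2xy² - 7/2xy → 0
  remainder 0.

S(f_2,g_3): leading monomials are coprime, so the S-polynomial reduces to 0 (Buchberger's first criterion).
Every S-polynomial of the final basis reduces to 0, so we have a Gröbner basis.
Inter-reduce: drop elements whose leading term is divisible by another's, tail-reduce, and make monic.
Reduced Gröbner basis: {y⁴ - 9/2y³ + 5/2y² + 7/2y, xy² - xy - x, x² + 8xy + 2y² - 7y}.

Buchberger on the second generating set:
h_1 = -12xy² + x² + 20xy + 2y² + 12x - 7y, LT = xy².
h_2 = 3xy² - 4x² - 35xy - 8y² - 3x + 28y, LT = xy².

S(h_1,h_2): lcm = xy². S = 5/4x² + 10xy + 5/2y² - 35/4y.
  leading term x²: no divisor's leading term divides it; move 5/4x² to the remainder.
  leading term xy: no divisor's leading term divides it; move 10xy to the remainder.
  leading term y²: no divisor's leading term divides it; move 5/2y² to the remainder.
  leading term y: no divisor's leading term divides it; move -35/4y to the remainder.
  remainder 5/4x² + 10xy + 5/2y² - 35/4y ≠ 0; add k_3 = 5/4x² + 10xy + 5/2y² - 35/4y to the basis.

S(h_1,k_3): lcm = x²y². S = -8xy³ - 2y⁴ - 1/12x³ - 5/3x²y - ⅙xy² + 7y³ - x² + 7/12xy.
  leading term xy³: subtract (⅔y)·h_1 from -8xy³ - 2y⁴ - 1/12x³ - 5/3x²y - ⅙xy² + 7y³ - x² + 7/12xy → -2y⁴ - 1/12x³ - 7/3x²y - 27/2xy² + 17/3y³ - x² - 89/12xy + 14/3y²
  leading term y⁴: no divisor's leading term divides it; move -2y⁴ to the remainder.
  leading term x³: subtract (-1/15x)·k_3 from -1/12x³ - 7/3x²y - 27/2xy² + 17/3y³ - x² - 89/12xy + 14/3y² → -5/3x²y - 40/3xy² + 17/3y³ - x² - 8xy + 14/3y²
  leading term x²y: subtract (-4/3y)·k_3 from -5/3x²y - 40/3xy² + 17/3y³ - x² - 8xy + 14/3y² → 9y³ - x² - 8xy - 7y²
  leading term y³: no divisor's leading term divides it; move 9y³ to the remainder.
  leading term x²: subtract (-⅘)·k_3 from -x² - 8xy - 7y² → -5y² - 7y
  leading term y²: no divisor's leading term divides it; move -5y² to the remainder.
  leading term y: no divisor's leading term divides it; move -7y to the remainder.
  remainder -2y⁴ + 9y³ - 5y² - 7y ≠ 0; add k_4 = -2y⁴ + 9y³ - 5y² - 7y to the basis.

S(h_2,k_3): lcm = x²y². S = -8xy³ - 2y⁴ - 4/3x³ - 35/3x²y - 8/3xy² + 7y³ - x² + 28/3xy.
  leading term xy³: subtract (⅔y)·h_1 from -8xy³ - 2y⁴ - 4/3x³ - 35/3x²y - 8/3xy² + 7y³ - x² + 28/3xy → -2y⁴ - 4/3x³ - 37/3x²y - 16xy² + 17/3y³ - x² + 4/3xy + 14/3y²
  leading term y⁴: subtract (1)·k_4 from -2y⁴ - 4/3x³ - 37/3x²y - 16xy² + 17/3y³ - x² + 4/3xy + 14/3y² → -4/3x³ - 37/3x²y - 16xy² - 10/3y³ - x² + 4/3xy + 29/3y² + 7y
  leading term x³: subtract (-16/15x)·k_3 from -4/3x³ - 37/3x²y - 16xy² - 10/3y³ - x² + 4/3xy + 29/3y² + 7y → -5/3x²y - 40/3xy² - 10/3y³ - x² - 8xy + 29/3y² + 7y
  leading term x²y: subtract (-4/3y)·k_3 from -5/3x²y - 40/3xy² - 10/3y³ - x² - 8xy + 29/3y² + 7y → -x² - 8xy - 2y² + 7y
  leading term x²: subtract (-⅘)·k_3 from -x² - 8xy - 2y² + 7y → 0
  remainder 0.

S(h_1,k_4): lcm = xy⁴. S = -1/12x²y² + 17/6xy³ - ⅙y⁴ - 7/2xy² + 7/12y³ - 7/2xy.
  leading term x²y²: subtract (1/144x)·h_1 from -1/12x²y² + 17/6xy³ - ⅙y⁴ - 7/2xy² + 7/12y³ - 7/2xy → 17/6xy³ - ⅙y⁴ - 1/144x³ - 5/36x²y - 253/72xy² + 7/12y³ - 1/12x² - 497/144xy
  leading term xy³: subtract (-17/72y)·h_1 from 17/6xy³ - ⅙y⁴ - 1/144x³ - 5/36x²y - 253/72xy² + 7/12y³ - 1/12x² - 497/144xy → -⅙y⁴ - 1/144x³ + 7/72x²y + 29/24xy² + 19/18y³ - 1/12x² - 89/144xy - 119/72y²
  leading term y⁴: subtract (1/12)·k_4 from -⅙y⁴ - 1/144x³ + 7/72x²y + 29/24xy² + 19/18y³ - 1/12x² - 89/144xy - 119/72y² → -1/144x³ + 7/72x²y + 29/24xy² + 11/36y³ - 1/12x² - 89/144xy - 89/72y² + 7/12y
  leading term x³: subtract (-1/180x)·k_3 from -1/144x³ + 7/72x²y + 29/24xy² + 11/36y³ - 1/12x² - 89/144xy - 89/72y² + 7/12y → 11/72x²y + 11/9xy² + 11/36y³ - 1/12x² - ⅔xy - 89/72y² + 7/12y
  leading term x²y: subtract (11/90y)·k_3 from 11/72x²y + 11/9xy² + 11/36y³ - 1/12x² - ⅔xy - 89/72y² + 7/12y → -1/12x² - ⅔xy - ⅙y² + 7/12y
  leading term x²: subtract (-1/15)·k_3 from -1/12x² - ⅔xy - ⅙y² + 7/12y → 0
  remainder 0.

S(h_2,k_4): lcm = xy⁴. S = -4/3x²y² - 43/6xy³ - 8/3y⁴ - 7/2xy² + 28/3y³ - 7/2xy.
  leading term x²y²: subtract (1/9x)·h_1 from -4/3x²y² - 43/6xy³ - 8/3y⁴ - 7/2xy² + 28/3y³ - 7/2xy → -43/6xy³ - 8/3y⁴ - 1/9x³ - 20/9x²y - 67/18xy² + 28/3y³ - 4/3x² - 49/18xy
  leading term xy³: subtract (43/72y)·h_1 from -43/6xy³ - 8/3y⁴ - 1/9x³ - 20/9x²y - 67/18xy² + 28/3y³ - 4/3x² - 49/18xy → -8/3y⁴ - 1/9x³ - 203/72x²y - 47/3xy² + 293/36y³ - 4/3x² - 89/9xy + 301/72y²
  leading term y⁴: subtract (4/3)·k_4 from -8/3y⁴ - 1/9x³ - 203/72x²y - 47/3xy² + 293/36y³ - 4/3x² - 89/9xy + 301/72y² → -1/9x³ - 203/72x²y - 47/3xy² - 139/36y³ - 4/3x² - 89/9xy + 781/72y² + 28/3y
  leading term x³: subtract (-4/45x)·k_3 from -1/9x³ - 203/72x²y - 47/3xy² - 139/36y³ - 4/3x² - 89/9xy + 781/72y² + 28/3y → -139/72x²y - 139/9xy² - 139/36y³ - 4/3x² - 32/3xy + 781/72y² + 28/3y
  leading term x²y: subtract (-139/90y)·k_3 from -139/72x²y - 139/9xy² - 139/36y³ - 4/3x² - 32/3xy + 781/72y² + 28/3y → -4/3x² - 32/3xy - 8/3y² + 28/3y
  leading term x²: subtract (-16/15)·k_3 from -4/3x² - 32/3xy - 8/3y² + 28/3y → 0
  remainder 0.

S(k_3,k_4): leading monomials are coprime, so the S-polynomial reduces to 0 (Buchberger's first criterion).
Every S-polynomial of the final basis reduces to 0, so we have a Gröbner basis.
Inter-reduce: drop elements whose leading term is divisible by another's, tail-reduce, and make monic.
Reduced Gröbner basis: {y⁴ - 9/2y³ + 5/2y² + 7/2y, xy² - xy - x, x² + 8xy + 2y² - 7y}.

These coincide, so the ideals are equal.

Yes, the ideals are equal.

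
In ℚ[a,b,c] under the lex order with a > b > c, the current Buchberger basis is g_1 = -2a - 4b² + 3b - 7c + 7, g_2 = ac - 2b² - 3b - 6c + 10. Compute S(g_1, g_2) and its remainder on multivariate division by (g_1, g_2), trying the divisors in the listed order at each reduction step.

lcm(LM(g_1), LM(g_2)) = ac.
S = (lcm/LT(g_1))·g_1 − (lcm/LT(g_2))·g_2 = 2b²c + 2b² - 3/2bc + 3b + 7/2c² + 5/2c - 10.
Reduce S modulo (g_1, g_2) in that order:
  leading term b²c: no divisor's leading term divides it; move 2b²c to the remainder.
  leading term b²: no divisor's leading term divides it; move 2b² to the remainder.
  leading term bc: no divisor's leading term divides it; move -3/2bc to the remainder.
  leading term b: no divisor's leading term divides it; move 3b to the remainder.
  leading term c²: no divisor's leading term divides it; move 7/2c² to the remainder.
  leading term c: no divisor's leading term divides it; move 5/2c to the remainder.
  leading term 1: no divisor's leading term divides it; move -10 to the remainder.
The remainder 2b²c + 2b² - 3/2bc + 3b + 7/2c² + 5/2c - 10 is nonzero, so it would be added as the next basis element.
An S-polynomial is built so that the two leading terms cancel; whether anything survives reduction is exactly the Gröbner-basis criterion.

S(g_1, g_2) = 2b²c + 2b² - 3/2bc + 3b + 7/2c² + 5/2c - 10; remainder on division = 2b²c + 2b² - 3/2bc + 3b + 7/2c² + 5/2c - 10.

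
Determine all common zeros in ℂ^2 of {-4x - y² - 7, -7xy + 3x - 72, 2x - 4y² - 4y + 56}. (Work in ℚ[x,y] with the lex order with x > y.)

Compute a lex Gröbner basis by Buchberger's algorithm.
f_1 = -4x - y² - 7, LT = x.
f_2 = -7xy + 3x - 72, LT = xy.
f_3 = 2x - 4y² - 4y + 56, LT = x.

S(f_1,f_2): lcm = xy. S = 3/7x + ¼y³ + 7/4y - 72/7.
  leading term x: subtract (-3/28)·f_1 from 3/7x + ¼y³ + 7/4y - 72/7 → ¼y³ - 3/28y² + 7/4y - 309/28
  leading term y³: no divisor's leading term divides it; move ¼y³ to the remainder.
  leading term y²: no divisor's leading term divides it; move -3/28y² to the remainder.
  leading term y: no divisor's leading term divides it; move 7/4y to the remainder.
  leading term 1: no divisor's leading term divides it; move -309/28 to the remainder.
  remainder ¼y³ - 3/28y² + 7/4y - 309/28 ≠ 0; add h_4 = ¼y³ - 3/28y² + 7/4y - 309/28 to the basis.

S(f_1,f_3): lcm = x. S = 9/4y² + 2y - 105/4.
  leading term y²: no divisor's leading term divides it; move 9/4y² to the remainder.
  leading term y: no divisor's leading term divides it; move 2y to the remainder.
  leading term 1: no divisor's leading term divides it; move -105/4 to the remainder.
  remainder 9/4y² + 2y - 105/4 ≠ 0; add h_5 = 9/4y² + 2y - 105/4 to the basis.

S(f_2,f_3): lcm = xy. S = -3/7x + 2y³ + 2y² - 28y + 72/7.
  leading term x: subtract (3/28)·f_1 from -3/7x + 2y³ + 2y² - 28y + 72/7 → 2y³ + 59/28y² - 28y + 309/28
  leading term y³: subtract (8)·h_4 from 2y³ + 59/28y² - 28y + 309/28 → 83/28y² - 42y + 2781/28
  leading term y²: subtract (83/63)·h_5 from 83/28y² - 42y + 2781/28 → -2812/63y + 2812/21
  leading term y: no divisor's leading term divides it; move -2812/63y to the remainder.
  leading term 1: no divisor's leading term divides it; move 2812/21 to the remainder.
  remainder -2812/63y + 2812/21 ≠ 0; add h_6 = -2812/63y + 2812/21 to the basis.

The other S-polynomials (S(f_1,h_4), S(f_2,h_4), S(f_3,h_4), S(f_1,h_5), S(f_2,h_5), S(f_3,h_5), S(h_4,h_5), S(f_1,h_6), S(f_2,h_6), S(f_3,h_6), S(h_4,h_6), S(h_5,h_6)) all reduce to 0 modulo the current basis, so we have a Gröbner basis.
Inter-reduce: drop elements whose leading term is divisible by another's, tail-reduce, and make monic.
Reduced Gröbner basis: {x + 4, y - 3}.

From the last basis element, y - 3 = 0, so y takes values in {3}. Each choice, substituted upward through the basis, yields the corresponding point(s) of the solution set.
  y = 3: the earlier basis element becomes x + 4 = 0, giving x = -4 — point (-4, 3).

{(-4, 3)}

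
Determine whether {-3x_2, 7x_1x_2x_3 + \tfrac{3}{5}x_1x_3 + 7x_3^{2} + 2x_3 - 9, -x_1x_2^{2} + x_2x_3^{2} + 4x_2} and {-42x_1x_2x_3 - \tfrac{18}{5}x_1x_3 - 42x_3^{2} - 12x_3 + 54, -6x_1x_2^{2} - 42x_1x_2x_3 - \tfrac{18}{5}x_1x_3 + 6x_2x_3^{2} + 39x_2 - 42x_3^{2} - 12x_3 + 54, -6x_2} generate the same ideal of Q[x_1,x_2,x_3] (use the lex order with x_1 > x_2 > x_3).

Yes, the ideals are equal.

For a fixed monomial order, each ideal has a unique reduced Gröbner basis; comparing bases decides equality.
Buchberger on the first generating set:
f_1 = -3x_2, LT = x_2.
f_2 = 7x_1x_2x_3 + \tfrac{3}{5}x_1x_3 + 7x_3^{2} + 2x_3 - 9, LT = x_1x_2x_3.
f_3 = -x_1x_2^{2} + x_2x_3^{2} + 4x_2, LT = x_1x_2^{2}.

S(f_1,f_2): lcm = x_1x_2x_3. S = -\tfrac{3}{35}x_1x_3 - x_3^{2} - \tfrac{2}{7}x_3 + \tfrac{9}{7}.
  reduce S modulo (f_1, f_2, f_3):
  remainder -\tfrac{3}{35}x_1x_3 - x_3^{2} - \tfrac{2}{7}x_3 + \tfrac{9}{7} ≠ 0; add g_4 = -\tfrac{3}{35}x_1x_3 - x_3^{2} - \tfrac{2}{7}x_3 + \tfrac{9}{7} to the basis.

The other S-polynomials (S(f_1,f_3), S(f_2,f_3), S(f_1,g_4), S(f_2,g_4), S(f_3,g_4)) all reduce to 0 modulo the current basis, so we have a Gröbner basis.
Inter-reduce: drop elements whose leading term is divisible by another's, tail-reduce, and make monic.
Reduced Gröbner basis: {x_1x_3 + \tfrac{35}{3}x_3^{2} + \tfrac{10}{3}x_3 - 15, x_2}.

Buchberger on the second generating set:
h_1 = -42x_1x_2x_3 - \tfrac{18}{5}x_1x_3 - 42x_3^{2} - 12x_3 + 54, LT = x_1x_2x_3.
h_2 = -6x_1x_2^{2} - 42x_1x_2x_3 - \tfrac{18}{5}x_1x_3 + 6x_2x_3^{2} + 39x_2 - 42x_3^{2} - 12x_3 + 54, LT = x_1x_2^{2}.
h_3 = -6x_2, LT = x_2.

S(h_1,h_2): lcm = x_1x_2^{2}x_3. S = -7x_1x_2x_3^{2} + \tfrac{3}{35}x_1x_2x_3 - \tfrac{3}{5}x_1x_3^{2} + x_2x_3^{3} + x_2x_3^{2} + \tfrac{95}{14}x_2x_3 - \tfrac{9}{7}x_2 - 7x_3^{3} - 2x_3^{2} + 9x_3.
  reduce S modulo (h_1, h_2, h_3):
  remainder -\tfrac{9}{1225}x_1x_3 - \tfrac{3}{35}x_3^{2} - \tfrac{6}{245}x_3 + \tfrac{27}{245} ≠ 0; add k_4 = -\tfrac{9}{1225}x_1x_3 - \tfrac{3}{35}x_3^{2} - \tfrac{6}{245}x_3 + \tfrac{27}{245} to the basis.

The other S-polynomials (S(h_1,h_3), S(h_2,h_3), S(h_1,k_4), S(h_2,k_4), S(h_3,k_4)) all reduce to 0 modulo the current basis, so we have a Gröbner basis.
Inter-reduce: drop elements whose leading term is divisible by another's, tail-reduce, and make monic.
Reduced Gröbner basis: {x_1x_3 + \tfrac{35}{3}x_3^{2} + \tfrac{10}{3}x_3 - 15, x_2}.

These coincide, so the ideals are equal.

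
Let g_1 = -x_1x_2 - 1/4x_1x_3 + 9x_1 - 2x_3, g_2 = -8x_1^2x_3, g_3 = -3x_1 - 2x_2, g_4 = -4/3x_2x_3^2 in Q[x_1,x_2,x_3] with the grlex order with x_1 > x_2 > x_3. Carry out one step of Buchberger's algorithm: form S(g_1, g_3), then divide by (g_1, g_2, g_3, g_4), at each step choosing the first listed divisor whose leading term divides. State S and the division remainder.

S(g_1, g_3) = 1/4x_1x_3 - 2/3x_2^2 - 9x_1 + 2x_3; remainder on division = -2/3x_2^2 - 1/6x_2x_3 + 6x_2 + 2x_3.

lcm(LM(g_1), LM(g_3)) = x_1x_2.
S = (lcm/LT(g_1))·g_1 − (lcm/LT(g_3))·g_3 = 1/4x_1x_3 - 2/3x_2^2 - 9x_1 + 2x_3.
Reduce S modulo (g_1, g_2, g_3, g_4) in that order:
  leading term x_1x_3: subtract (-1/12x_3)·g_3 from 1/4x_1x_3 - 2/3x_2^2 - 9x_1 + 2x_3 → -2/3x_2^2 - 1/6x_2x_3 - 9x_1 + 2x_3
  leading term x_2^2: no divisor's leading term divides it; move -2/3x_2^2 to the remainder.
  leading term x_2x_3: no divisor's leading term divides it; move -1/6x_2x_3 to the remainder.
  leading term x_1: subtract (3)·g_3 from -9x_1 + 2x_3 → 6x_2 + 2x_3
  leading term x_2: no divisor's leading term divides it; move 6x_2 to the remainder.
  leading term x_3: no divisor's leading term divides it; move 2x_3 to the remainder.
The remainder -2/3x_2^2 - 1/6x_2x_3 + 6x_2 + 2x_3 is nonzero, so it would be added as the next basis element.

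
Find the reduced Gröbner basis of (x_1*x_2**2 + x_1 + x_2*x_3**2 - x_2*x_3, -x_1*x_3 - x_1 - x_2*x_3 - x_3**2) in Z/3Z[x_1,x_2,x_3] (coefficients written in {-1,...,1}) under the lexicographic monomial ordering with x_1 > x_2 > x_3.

G = {x_1*x_2**2 + x_1 + x_2*x_3**2 - x_2*x_3, x_1*x_3 + x_1 + x_2*x_3 + x_3**2, x_2**3*x_3 + x_2**2*x_3**2 - x_2*x_3**3 - x_2*x_3 + x_3**2}

f_1 = x_1*x_2**2 + x_1 + x_2*x_3**2 - x_2*x_3, LT = x_1*x_2**2.
f_2 = -x_1*x_3 - x_1 - x_2*x_3 - x_3**2, LT = x_1*x_3.

S(f_1,f_2): lcm = x_1*x_2**2*x_3. S = -x_1*x_2**2 + x_1*x_3 - x_2**3*x_3 - x_2**2*x_3**2 + x_2*x_3**3 - x_2*x_3**2.
  leading term x_1*x_2**2: subtract (-1)·f_1 from -x_1*x_2**2 + x_1*x_3 - x_2**3*x_3 - x_2**2*x_3**2 + x_2*x_3**3 - x_2*x_3**2 → x_1*x_3 + x_1 - x_2**3*x_3 - x_2**2*x_3**2 + x_2*x_3**3 - x_2*x_3
  leading term x_1*x_3: subtract (-1)·f_2 from x_1*x_3 + x_1 - x_2**3*x_3 - x_2**2*x_3**2 + x_2*x_3**3 - x_2*x_3 → -x_2**3*x_3 - x_2**2*x_3**2 + x_2*x_3**3 + x_2*x_3 - x_3**2
  leading term x_2**3*x_3: no divisor's leading term divides it; move -x_2**3*x_3 to the remainder.
  leading term x_2**2*x_3**2: no divisor's leading term divides it; move -x_2**2*x_3**2 to the remainder.
  leading term x_2*x_3**3: no divisor's leading term divides it; move x_2*x_3**3 to the remainder.
  leading term x_2*x_3: no divisor's leading term divides it; move x_2*x_3 to the remainder.
  leading term x_3**2: no divisor's leading term divides it; move -x_3**2 to the remainder.
  remainder -x_2**3*x_3 - x_2**2*x_3**2 + x_2*x_3**3 + x_2*x_3 - x_3**2 ≠ 0; add g_3 = -x_2**3*x_3 - x_2**2*x_3**2 + x_2*x_3**3 + x_2*x_3 - x_3**2 to the basis.

S(f_1,g_3): lcm = x_1*x_2**3*x_3. S = -x_1*x_2**2*x_3**2 + x_1*x_2*x_3**3 - x_1*x_2*x_3 - x_1*x_3**2 + x_2**2*x_3**3 - x_2**2*x_3**2.
  leading term x_1*x_2**2*x_3**2: subtract (-x_3**2)·f_1 from -x_1*x_2**2*x_3**2 + x_1*x_2*x_3**3 - x_1*x_2*x_3 - x_1*x_3**2 + x_2**2*x_3**3 - x_2**2*x_3**2 → x_1*x_2*x_3**3 - x_1*x_2*x_3 + x_2**2*x_3**3 - x_2**2*x_3**2 + x_2*x_3**4 - x_2*x_3**3
  leading term x_1*x_2*x_3**3: subtract (-x_2*x_3**2)·f_2 from x_1*x_2*x_3**3 - x_1*x_2*x_3 + x_2**2*x_3**3 - x_2**2*x_3**2 + x_2*x_3**4 - x_2*x_3**3 → -x_1*x_2*x_3**2 - x_1*x_2*x_3 - x_2**2*x_3**2 - x_2*x_3**3
  leading term x_1*x_2*x_3**2: subtract (x_2*x_3)·f_2 from -x_1*x_2*x_3**2 - x_1*x_2*x_3 - x_2**2*x_3**2 - x_2*x_3**3 → 0
  remainder 0.

S(f_2,g_3): lcm = x_1*x_2**3*x_3. S = x_1*x_2**3 - x_1*x_2**2*x_3**2 + x_1*x_2*x_3**3 + x_1*x_2*x_3 - x_1*x_3**2 + x_2**4*x_3 + x_2**3*x_3**2.
  leading term x_1*x_2**3: subtract (x_2)·f_1 from x_1*x_2**3 - x_1*x_2**2*x_3**2 + x_1*x_2*x_3**3 + x_1*x_2*x_3 - x_1*x_3**2 + x_2**4*x_3 + x_2**3*x_3**2 → -x_1*x_2**2*x_3**2 + x_1*x_2*x_3**3 + x_1*x_2*x_3 - x_1*x_2 - x_1*x_3**2 + x_2**4*x_3 + x_2**3*x_3**2 - x_2**2*x_3**2 + x_2**2*x_3
  leading term x_1*x_2**2*x_3**2: subtract (-x_3**2)·f_1 from -x_1*x_2**2*x_3**2 + x_1*x_2*x_3**3 + x_1*x_2*x_3 - x_1*x_2 - x_1*x_3**2 + x_2**4*x_3 + x_2**3*x_3**2 - x_2**2*x_3**2 + x_2**2*x_3 → x_1*x_2*x_3**3 + x_1*x_2*x_3 - x_1*x_2 + x_2**4*x_3 + x_2**3*x_3**2 - x_2**2*x_3**2 + x_2**2*x_3 + x_2*x_3**4 - x_2*x_3**3
  leading term x_1*x_2*x_3**3: subtract (-x_2*x_3**2)·f_2 from x_1*x_2*x_3**3 + x_1*x_2*x_3 - x_1*x_2 + x_2**4*x_3 + x_2**3*x_3**2 - x_2**2*x_3**2 + x_2**2*x_3 + x_2*x_3**4 - x_2*x_3**3 → -x_1*x_2*x_3**2 + x_1*x_2*x_3 - x_1*x_2 + x_2**4*x_3 + x_2**3*x_3**2 - x_2**2*x_3**3 - x_2**2*x_3**2 + x_2**2*x_3 - x_2*x_3**3
  leading term x_1*x_2*x_3**2: subtract (x_2*x_3)·f_2 from -x_1*x_2*x_3**2 + x_1*x_2*x_3 - x_1*x_2 + x_2**4*x_3 + x_2**3*x_3**2 - x_2**2*x_3**3 - x_2**2*x_3**2 + x_2**2*x_3 - x_2*x_3**3 → -x_1*x_2*x_3 - x_1*x_2 + x_2**4*x_3 + x_2**3*x_3**2 - x_2**2*x_3**3 + x_2**2*x_3
  leading term x_1*x_2*x_3: subtract (x_2)·f_2 from -x_1*x_2*x_3 - x_1*x_2 + x_2**4*x_3 + x_2**3*x_3**2 - x_2**2*x_3**3 + x_2**2*x_3 → x_2**4*x_3 + x_2**3*x_3**2 - x_2**2*x_3**3 - x_2**2*x_3 + x_2*x_3**2
  leading term x_2**4*x_3: subtract (-x_2)·g_3 from x_2**4*x_3 + x_2**3*x_3**2 - x_2**2*x_3**3 - x_2**2*x_3 + x_2*x_3**2 → 0
  remainder 0.

Every S-polynomial of the final basis reduces to 0, so we have a Gröbner basis.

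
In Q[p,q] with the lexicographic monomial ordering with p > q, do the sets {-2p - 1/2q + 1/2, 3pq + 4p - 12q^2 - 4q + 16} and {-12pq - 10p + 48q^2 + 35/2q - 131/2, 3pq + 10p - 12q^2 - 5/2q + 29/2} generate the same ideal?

Two ideals are equal iff their reduced Gröbner bases coincide (the reduced basis is unique for a fixed ordering).
Buchberger on the first generating set:
f_1 = -2p - 1/2q + 1/2, LT = p.
f_2 = 3pq + 4p - 12q^2 - 4q + 16, LT = pq.

S(f_1,f_2): lcm = pq. S = -4/3p + 17/4q^2 + 13/12q - 16/3.
  reduce S modulo (f_1, f_2):
  remainder 17/4q^2 + 17/12q - 17/3 ≠ 0; add g_3 = 17/4q^2 + 17/12q - 17/3 to the basis.

The other S-polynomials (S(f_1,g_3), S(f_2,g_3)) all reduce to 0 modulo the current basis, so we have a Gröbner basis.
Inter-reduce: drop elements whose leading term is divisible by another's, tail-reduce, and make monic.
Reduced Gröbner basis: {p + 1/4q - 1/4, q^2 + 1/3q - 4/3}.

Buchberger on the second generating set:
h_1 = -12pq - 10p + 48q^2 + 35/2q - 131/2, LT = pq.
h_2 = 3pq + 10p - 12q^2 - 5/2q + 29/2, LT = pq.

S(h_1,h_2): lcm = pq. S = -5/2p - 5/8q + 5/8.
  reduce S modulo (h_1, h_2):
  remainder -5/2p - 5/8q + 5/8 ≠ 0; add k_3 = -5/2p - 5/8q + 5/8 to the basis.

S(h_1,k_3): lcm = pq. S = 5/6p - 17/4q^2 - 29/24q + 131/24.
  reduce S modulo (h_1, h_2, k_3):
  remainder -17/4q^2 - 17/12q + 17/3 ≠ 0; add k_4 = -17/4q^2 - 17/12q + 17/3 to the basis.

The other S-polynomials (S(h_2,k_3), S(h_1,k_4), S(h_2,k_4), S(k_3,k_4)) all reduce to 0 modulo the current basis, so we have a Gröbner basis.
Inter-reduce: drop elements whose leading term is divisible by another's, tail-reduce, and make monic.
Reduced Gröbner basis: {p + 1/4q - 1/4, q^2 + 1/3q - 4/3}.

Same reduced basis, so the two generating sets span the same ideal.
The same test decides containment: I ⊆ J iff every generator of I reduces to 0 modulo a Gröbner basis of J.

Yes, the ideals are equal.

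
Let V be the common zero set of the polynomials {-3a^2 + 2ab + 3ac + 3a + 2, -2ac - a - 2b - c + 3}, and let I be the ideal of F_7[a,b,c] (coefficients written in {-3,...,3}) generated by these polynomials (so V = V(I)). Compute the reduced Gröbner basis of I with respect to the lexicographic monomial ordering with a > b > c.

G = {a^2 + 3a - 2b^2 + 3bc + 3b + 2c^2 + 3c - 2, ab - 3b^2 + bc + 3b + 3c^2 + 2c + 2, ac - 3a + b - 3c + 2, b^2c + 2b^2 + 2bc^2 - bc - b - c^3 - c + 2}

This is the nonlinear analogue of row-reducing a linear system.

f_1 = -3a^2 + 2ab + 3ac + 3a + 2, LT = a^2.
f_2 = -2ac - a - 2b - c + 3, LT = ac.

S(f_1,f_2): lcm = a^2c. S = 3a^2 - 3abc - ab - ac^2 + 2ac - 2a - 3c.
  leading term a^2: subtract (-1)·f_1 from 3a^2 - 3abc - ab - ac^2 + 2ac - 2a - 3c → -3abc + ab - ac^2 - 2ac + a - 3c + 2
  leading term abc: subtract (-2b)·f_2 from -3abc + ab - ac^2 - 2ac + a - 3c + 2 → -ab - ac^2 - 2ac + a + 3b^2 - 2bc - b - 3c + 2
  leading term ab: no divisor's leading term divides it; move -ab to the remainder.
  leading term ac^2: subtract (-3c)·f_2 from -ac^2 - 2ac + a + 3b^2 - 2bc - b - 3c + 2 → 2ac + a + 3b^2 - bc - b - 3c^2 - c + 2
  leading term ac: subtract (-1)·f_2 from 2ac + a + 3b^2 - bc - b - 3c^2 - c + 2 → 3b^2 - bc - 3b - 3c^2 - 2c - 2
  leading term b^2: no divisor's leading term divides it; move 3b^2 to the remainder.
  leading term bc: no divisor's leading term divides it; move -bc to the remainder.
  leading term b: no divisor's leading term divides it; move -3b to the remainder.
  leading term c^2: no divisor's leading term divides it; move -3c^2 to the remainder.
  leading term c: no divisor's leading term divides it; move -2c to the remainder.
  leading term 1: no divisor's leading term divides it; move -2 to the remainder.
  remainder -ab + 3b^2 - bc - 3b - 3c^2 - 2c - 2 ≠ 0; add g_3 = -ab + 3b^2 - bc - 3b - 3c^2 - 2c - 2 to the basis.

S(f_1,g_3): lcm = a^2b. S = -2abc + 3ab - 3ac^2 - 2ac - 2a - 3b.
  leading term abc: subtract (b)·f_2 from -2abc + 3ab - 3ac^2 - 2ac - 2a - 3b → -3ab - 3ac^2 - 2ac - 2a + 2b^2 + bc + b
  leading term ab: subtract (3)·g_3 from -3ab - 3ac^2 - 2ac - 2a + 2b^2 + bc + b → -3ac^2 - 2ac - 2a - 3bc + 3b + 2c^2 - c - 1
  leading term ac^2: subtract (-2c)·f_2 from -3ac^2 - 2ac - 2a - 3bc + 3b + 2c^2 - c - 1 → 3ac - 2a + 3b - 2c - 1
  leading term ac: subtract (2)·f_2 from 3ac - 2a + 3b - 2c - 1 → 0
  remainder 0.

S(f_2,g_3): lcm = abc. S = -3ab + 3b^2c + b^2 - bc^2 + bc + 2b - 3c^3 - 2c^2 - 2c.
  leading term ab: subtract (3)·g_3 from -3ab + 3b^2c + b^2 - bc^2 + bc + 2b - 3c^3 - 2c^2 - 2c → 3b^2c - b^2 - bc^2 - 3bc - 3b - 3c^3 - 3c - 1
  leading term b^2c: no divisor's leading term divides it; move 3b^2c to the remainder.
  leading term b^2: no divisor's leading term divides it; move -b^2 to the remainder.
  leading term bc^2: no divisor's leading term divides it; move -bc^2 to the remainder.
  leading term bc: no divisor's leading term divides it; move -3bc to the remainder.
  leading term b: no divisor's leading term divides it; move -3b to the remainder.
  leading term c^3: no divisor's leading term divides it; move -3c^3 to the remainder.
  leading term c: no divisor's leading term divides it; move -3c to the remainder.
  leading term 1: no divisor's leading term divides it; move -1 to the remainder.
  remainder 3b^2c - b^2 - bc^2 - 3bc - 3b - 3c^3 - 3c - 1 ≠ 0; add g_4 = 3b^2c - b^2 - bc^2 - 3bc - 3b - 3c^3 - 3c - 1 to the basis.

S(f_1,g_4): leading monomials are coprime, so the S-polynomial reduces to 0 (Buchberger's first criterion).
S(f_2,g_4): lcm = ab^2c. S = 2ab^2 - 2abc^2 + abc + ab + ac^3 + ac - 2a + b^3 - 3b^2c + 2b^2.
  leading term ab^2: subtract (-2b)·g_3 from 2ab^2 - 2abc^2 + abc + ab + ac^3 + ac - 2a + b^3 - 3b^2c + 2b^2 → -2abc^2 + abc + ab + ac^3 + ac - 2a + 2b^2c + 3b^2 + bc^2 + 3bc + 3b
  leading term abc^2: subtract (bc)·f_2 from -2abc^2 + abc + ab + ac^3 + ac - 2a + 2b^2c + 3b^2 + bc^2 + 3bc + 3b → 2abc + ab + ac^3 + ac - 2a - 3b^2c + 3b^2 + 2bc^2 + 3b
  leading term abc: subtract (-b)·f_2 from 2abc + ab + ac^3 + ac - 2a - 3b^2c + 3b^2 + 2bc^2 + 3b → ac^3 + ac - 2a - 3b^2c + b^2 + 2bc^2 - bc - b
  leading term ac^3: subtract (3c^2)·f_2 from ac^3 + ac - 2a - 3b^2c + b^2 + 2bc^2 - bc - b → 3ac^2 + ac - 2a - 3b^2c + b^2 + bc^2 - bc - b + 3c^3 - 2c^2
  leading term ac^2: subtract (2c)·f_2 from 3ac^2 + ac - 2a - 3b^2c + b^2 + bc^2 - bc - b + 3c^3 - 2c^2 → 3ac - 2a - 3b^2c + b^2 + bc^2 + 3bc - b + 3c^3 + c
  leading term ac: subtract (2)·f_2 from 3ac - 2a - 3b^2c + b^2 + bc^2 + 3bc - b + 3c^3 + c → -3b^2c + b^2 + bc^2 + 3bc + 3b + 3c^3 + 3c + 1
  leading term b^2c: subtract (-1)·g_4 from -3b^2c + b^2 + bc^2 + 3bc + 3b + 3c^3 + 3c + 1 → 0
  remainder 0.

S(g_3,g_4): lcm = ab^2c. S = -2ab^2 - 2abc^2 + abc + ab + ac^3 + ac - 2a - 3b^3c + b^2c^2 + 3b^2c + 3bc^3 + 2bc^2 + 2bc.
  leading term ab^2: subtract (2b)·g_3 from -2ab^2 - 2abc^2 + abc + ab + ac^3 + ac - 2a - 3b^3c + b^2c^2 + 3b^2c + 3bc^3 + 2bc^2 + 2bc → -2abc^2 + abc + ab + ac^3 + ac - 2a - 3b^3c + b^3 + b^2c^2 - 2b^2c - b^2 + 3bc^3 + bc^2 - bc - 3b
  leading term abc^2: subtract (bc)·f_2 from -2abc^2 + abc + ab + ac^3 + ac - 2a - 3b^3c + b^3 + b^2c^2 - 2b^2c - b^2 + 3bc^3 + bc^2 - bc - 3b → 2abc + ab + ac^3 + ac - 2a - 3b^3c + b^3 + b^2c^2 - b^2 + 3bc^3 + 2bc^2 + 3bc - 3b
  leading term abc: subtract (-b)·f_2 from 2abc + ab + ac^3 + ac - 2a - 3b^3c + b^3 + b^2c^2 - b^2 + 3bc^3 + 2bc^2 + 3bc - 3b → ac^3 + ac - 2a - 3b^3c + b^3 + b^2c^2 - 3b^2 + 3bc^3 + 2bc^2 + 2bc
  leading term ac^3: subtract (3c^2)·f_2 from ac^3 + ac - 2a - 3b^3c + b^3 + b^2c^2 - 3b^2 + 3bc^3 + 2bc^2 + 2bc → 3ac^2 + ac - 2a - 3b^3c + b^3 + b^2c^2 - 3b^2 + 3bc^3 + bc^2 + 2bc + 3c^3 - 2c^2
  leading term ac^2: subtract (2c)·f_2 from 3ac^2 + ac - 2a - 3b^3c + b^3 + b^2c^2 - 3b^2 + 3bc^3 + bc^2 + 2bc + 3c^3 - 2c^2 → 3ac - 2a - 3b^3c + b^3 + b^2c^2 - 3b^2 + 3bc^3 + bc^2 - bc + 3c^3 + c
  leading term ac: subtract (2)·f_2 from 3ac - 2a - 3b^3c + b^3 + b^2c^2 - 3b^2 + 3bc^3 + bc^2 - bc + 3c^3 + c → -3b^3c + b^3 + b^2c^2 - 3b^2 + 3bc^3 + bc^2 - bc - 3b + 3c^3 + 3c + 1
  leading term b^3c: subtract (-b)·g_4 from -3b^3c + b^3 + b^2c^2 - 3b^2 + 3bc^3 + bc^2 - bc - 3b + 3c^3 + 3c + 1 → -3b^2c + b^2 + bc^2 + 3bc + 3b + 3c^3 + 3c + 1
  leading term b^2c: subtract (-1)·g_4 from -3b^2c + b^2 + bc^2 + 3bc + 3b + 3c^3 + 3c + 1 → 0
  remainder 0.

Every S-polynomial of the final basis reduces to 0, so we have a Gröbner basis.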